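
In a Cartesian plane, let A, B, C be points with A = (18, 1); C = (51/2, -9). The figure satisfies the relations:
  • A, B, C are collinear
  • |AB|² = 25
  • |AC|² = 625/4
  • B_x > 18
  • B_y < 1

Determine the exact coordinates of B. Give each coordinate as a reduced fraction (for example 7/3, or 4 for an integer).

1. B_x = 21  [[A, B, C are collinear ⇒ -10x-15/2y+375/2=0] ∩ [|B−(18, 1)|²=25]]
2. B_y = -3  [[A, B, C are collinear ⇒ -10x-15/2y+375/2=0] ∩ [|B−(18, 1)|²=25]]
   so B = (21, -3)

B = (21, -3)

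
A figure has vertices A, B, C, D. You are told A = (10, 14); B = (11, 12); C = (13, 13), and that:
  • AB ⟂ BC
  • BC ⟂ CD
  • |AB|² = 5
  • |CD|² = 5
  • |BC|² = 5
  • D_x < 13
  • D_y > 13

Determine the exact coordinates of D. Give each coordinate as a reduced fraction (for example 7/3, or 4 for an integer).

D = (12, 15)

1. D_x = 12  [[BC ⟂ CD ⇒ 2x+1y-39=0] ∩ [|D−(13, 13)|²=5]]
2. D_y = 15  [[BC ⟂ CD ⇒ 2x+1y-39=0] ∩ [|D−(13, 13)|²=5]]
   so D = (12, 15)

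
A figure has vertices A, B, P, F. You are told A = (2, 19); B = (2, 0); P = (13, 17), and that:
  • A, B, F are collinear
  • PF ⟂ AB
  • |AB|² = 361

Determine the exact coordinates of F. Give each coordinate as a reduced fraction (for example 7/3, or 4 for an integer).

1. F_x = 2  [[A, B, F are collinear ⇒ 19x-38=0] ∩ [PF ⟂ AB ⇒ -19y+323=0]]
2. F_y = 17  [[A, B, F are collinear ⇒ 19x-38=0] ∩ [PF ⟂ AB ⇒ -19y+323=0]]
   so F = (2, 17)

F = (2, 17)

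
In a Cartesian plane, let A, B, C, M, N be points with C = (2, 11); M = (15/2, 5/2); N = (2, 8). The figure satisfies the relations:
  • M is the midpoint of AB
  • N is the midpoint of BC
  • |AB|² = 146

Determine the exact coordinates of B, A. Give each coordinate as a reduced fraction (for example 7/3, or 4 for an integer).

B = (2, 5)
A = (13, 0)

1. B_x = 2  [B = 2·N−C = 2·(2, 8)−(2, 11)]
2. B_y = 5  [B = 2·N−C = 2·(2, 8)−(2, 11)]
   so B = (2, 5)
3. A_x = 13  [A = 2·M−B = 2·(15/2, 5/2)−(2, 5)]
4. A_y = 0  [A = 2·M−B = 2·(15/2, 5/2)−(2, 5)]
   so A = (13, 0)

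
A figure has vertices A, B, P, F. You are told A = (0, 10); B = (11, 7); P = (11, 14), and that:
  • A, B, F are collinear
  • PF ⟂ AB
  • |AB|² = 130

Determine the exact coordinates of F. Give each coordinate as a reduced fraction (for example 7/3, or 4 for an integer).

F = (1199/130, 973/130)

1. F_x = 1199/130  [[A, B, F are collinear ⇒ 3x+11y-110=0] ∩ [PF ⟂ AB ⇒ 11x-3y-79=0]]
2. F_y = 973/130  [[A, B, F are collinear ⇒ 3x+11y-110=0] ∩ [PF ⟂ AB ⇒ 11x-3y-79=0]]
   so F = (1199/130, 973/130)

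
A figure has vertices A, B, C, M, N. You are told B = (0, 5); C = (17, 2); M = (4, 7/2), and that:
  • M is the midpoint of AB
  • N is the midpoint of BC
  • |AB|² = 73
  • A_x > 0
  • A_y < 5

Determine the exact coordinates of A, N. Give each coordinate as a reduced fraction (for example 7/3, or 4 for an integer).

1. A_x = 8  [A = 2·M−B = 2·(4, 7/2)−(0, 5)]
2. A_y = 2  [A = 2·M−B = 2·(4, 7/2)−(0, 5)]
   so A = (8, 2)
3. N_x = 17/2  [2·N = B+C = (0, 5)+(17, 2)]
4. N_y = 7/2  [2·N = B+C = (0, 5)+(17, 2)]
   so N = (17/2, 7/2)

A = (8, 2)
N = (17/2, 7/2)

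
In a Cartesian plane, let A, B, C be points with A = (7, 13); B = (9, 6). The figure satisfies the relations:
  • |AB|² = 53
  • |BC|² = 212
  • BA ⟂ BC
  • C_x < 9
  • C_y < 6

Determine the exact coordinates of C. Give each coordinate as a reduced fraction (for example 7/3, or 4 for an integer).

C = (-5, 2)

1. C_x = -5  [[BA ⟂ BC ⇒ -2x+7y-24=0] ∩ [|C−(9, 6)|²=212]]
2. C_y = 2  [[BA ⟂ BC ⇒ -2x+7y-24=0] ∩ [|C−(9, 6)|²=212]]
   so C = (-5, 2)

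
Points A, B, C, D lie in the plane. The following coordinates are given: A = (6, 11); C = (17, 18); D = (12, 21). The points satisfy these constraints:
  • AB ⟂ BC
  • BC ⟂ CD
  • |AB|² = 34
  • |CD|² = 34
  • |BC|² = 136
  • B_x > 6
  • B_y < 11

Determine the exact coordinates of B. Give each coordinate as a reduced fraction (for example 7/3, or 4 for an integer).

B = (11, 8)

1. B_x = 11  [[BC ⟂ CD ⇒ 5x-3y-31=0] ∩ [|B−(6, 11)|²=34]]
2. B_y = 8  [[BC ⟂ CD ⇒ 5x-3y-31=0] ∩ [|B−(6, 11)|²=34]]
   so B = (11, 8)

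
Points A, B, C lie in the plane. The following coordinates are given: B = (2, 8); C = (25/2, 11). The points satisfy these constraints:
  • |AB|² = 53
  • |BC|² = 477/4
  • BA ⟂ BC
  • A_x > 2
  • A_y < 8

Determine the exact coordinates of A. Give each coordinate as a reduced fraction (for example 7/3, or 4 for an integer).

1. A_x = 4  [[BA ⟂ BC ⇒ 21/2x+3y-45=0] ∩ [|A−(2, 8)|²=53]]
2. A_y = 1  [[BA ⟂ BC ⇒ 21/2x+3y-45=0] ∩ [|A−(2, 8)|²=53]]
   so A = (4, 1)

A = (4, 1)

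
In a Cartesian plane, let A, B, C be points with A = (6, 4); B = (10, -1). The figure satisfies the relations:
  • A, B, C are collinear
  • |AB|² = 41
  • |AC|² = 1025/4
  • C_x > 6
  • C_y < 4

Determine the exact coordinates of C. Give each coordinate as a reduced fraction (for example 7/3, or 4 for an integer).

C = (16, -17/2)

1. C_x = 16  [[A, B, C are collinear ⇒ 5x+4y-46=0] ∩ [|C−(6, 4)|²=1025/4]]
2. C_y = -17/2  [[A, B, C are collinear ⇒ 5x+4y-46=0] ∩ [|C−(6, 4)|²=1025/4]]
   so C = (16, -17/2)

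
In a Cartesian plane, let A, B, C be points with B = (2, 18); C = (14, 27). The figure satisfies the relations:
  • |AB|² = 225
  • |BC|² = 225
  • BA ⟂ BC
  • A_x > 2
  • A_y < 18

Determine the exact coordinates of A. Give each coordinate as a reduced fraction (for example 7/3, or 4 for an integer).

1. A_x = 11  [[BA ⟂ BC ⇒ 12x+9y-186=0] ∩ [|A−(2, 18)|²=225]]
2. A_y = 6  [[BA ⟂ BC ⇒ 12x+9y-186=0] ∩ [|A−(2, 18)|²=225]]
   so A = (11, 6)

A = (11, 6)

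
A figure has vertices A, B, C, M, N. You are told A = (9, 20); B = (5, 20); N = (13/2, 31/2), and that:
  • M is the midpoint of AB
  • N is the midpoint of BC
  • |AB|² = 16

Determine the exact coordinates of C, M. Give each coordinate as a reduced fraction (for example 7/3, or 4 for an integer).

C = (8, 11)
M = (7, 20)

1. M_x = 7  [2·M = A+B = (9, 20)+(5, 20)]
2. M_y = 20  [2·M = A+B = (9, 20)+(5, 20)]
   so M = (7, 20)
3. C_x = 8  [C = 2·N−B = 2·(13/2, 31/2)−(5, 20)]
4. C_y = 11  [C = 2·N−B = 2·(13/2, 31/2)−(5, 20)]
   so C = (8, 11)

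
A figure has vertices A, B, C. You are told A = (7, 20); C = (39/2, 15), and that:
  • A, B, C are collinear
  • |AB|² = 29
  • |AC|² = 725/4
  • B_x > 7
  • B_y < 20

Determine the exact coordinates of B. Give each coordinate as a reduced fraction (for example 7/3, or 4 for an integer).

B = (12, 18)

1. B_x = 12  [[A, B, C are collinear ⇒ -5x-25/2y+285=0] ∩ [|B−(7, 20)|²=29]]
2. B_y = 18  [[A, B, C are collinear ⇒ -5x-25/2y+285=0] ∩ [|B−(7, 20)|²=29]]
   so B = (12, 18)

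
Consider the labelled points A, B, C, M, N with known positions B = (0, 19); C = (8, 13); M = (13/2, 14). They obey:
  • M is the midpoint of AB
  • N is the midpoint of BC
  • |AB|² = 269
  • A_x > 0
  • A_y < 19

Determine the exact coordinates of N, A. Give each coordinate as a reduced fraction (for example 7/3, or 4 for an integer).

N = (4, 16)
A = (13, 9)

1. A_x = 13  [A = 2·M−B = 2·(13/2, 14)−(0, 19)]
2. A_y = 9  [A = 2·M−B = 2·(13/2, 14)−(0, 19)]
   so A = (13, 9)
3. N_x = 4  [2·N = B+C = (0, 19)+(8, 13)]
4. N_y = 16  [2·N = B+C = (0, 19)+(8, 13)]
   so N = (4, 16)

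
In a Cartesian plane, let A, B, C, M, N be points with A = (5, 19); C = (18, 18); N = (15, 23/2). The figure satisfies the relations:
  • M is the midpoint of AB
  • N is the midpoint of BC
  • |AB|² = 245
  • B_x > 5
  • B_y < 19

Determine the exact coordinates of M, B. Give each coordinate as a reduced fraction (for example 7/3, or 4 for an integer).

M = (17/2, 12)
B = (12, 5)

1. B_x = 12  [B = 2·N−C = 2·(15, 23/2)−(18, 18)]
2. B_y = 5  [B = 2·N−C = 2·(15, 23/2)−(18, 18)]
   so B = (12, 5)
3. M_x = 17/2  [2·M = A+B = (5, 19)+(12, 5)]
4. M_y = 12  [2·M = A+B = (5, 19)+(12, 5)]
   so M = (17/2, 12)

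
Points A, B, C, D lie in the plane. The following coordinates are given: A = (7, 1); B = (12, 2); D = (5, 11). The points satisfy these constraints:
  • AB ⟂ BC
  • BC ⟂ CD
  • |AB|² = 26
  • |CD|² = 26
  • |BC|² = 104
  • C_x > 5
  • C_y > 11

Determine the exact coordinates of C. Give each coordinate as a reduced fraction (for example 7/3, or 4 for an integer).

C = (10, 12)

1. C_x = 10  [[AB ⟂ BC ⇒ 5x+1y-62=0] ∩ [|C−(5, 11)|²=26]]
2. C_y = 12  [[AB ⟂ BC ⇒ 5x+1y-62=0] ∩ [|C−(5, 11)|²=26]]
   so C = (10, 12)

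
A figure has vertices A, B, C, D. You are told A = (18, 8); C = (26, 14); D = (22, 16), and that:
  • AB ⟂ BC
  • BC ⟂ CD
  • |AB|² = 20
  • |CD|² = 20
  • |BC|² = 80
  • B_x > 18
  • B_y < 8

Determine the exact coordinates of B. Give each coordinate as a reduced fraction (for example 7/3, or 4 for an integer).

B = (22, 6)

1. B_x = 22  [[BC ⟂ CD ⇒ 4x-2y-76=0] ∩ [|B−(18, 8)|²=20]]
2. B_y = 6  [[BC ⟂ CD ⇒ 4x-2y-76=0] ∩ [|B−(18, 8)|²=20]]
   so B = (22, 6)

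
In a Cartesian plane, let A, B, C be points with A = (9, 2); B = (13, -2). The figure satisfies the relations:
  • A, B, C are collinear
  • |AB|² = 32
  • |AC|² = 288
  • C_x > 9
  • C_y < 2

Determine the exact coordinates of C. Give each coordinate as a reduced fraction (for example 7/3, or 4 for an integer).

1. C_x = 21  [[A, B, C are collinear ⇒ 4x+4y-44=0] ∩ [|C−(9, 2)|²=288]]
2. C_y = -10  [[A, B, C are collinear ⇒ 4x+4y-44=0] ∩ [|C−(9, 2)|²=288]]
   so C = (21, -10)

C = (21, -10)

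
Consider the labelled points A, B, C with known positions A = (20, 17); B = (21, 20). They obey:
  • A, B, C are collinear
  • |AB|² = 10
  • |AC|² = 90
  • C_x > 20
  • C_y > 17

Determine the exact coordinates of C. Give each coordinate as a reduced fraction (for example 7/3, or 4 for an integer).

C = (23, 26)

1. C_x = 23  [[A, B, C are collinear ⇒ -3x+1y+43=0] ∩ [|C−(20, 17)|²=90]]
2. C_y = 26  [[A, B, C are collinear ⇒ -3x+1y+43=0] ∩ [|C−(20, 17)|²=90]]
   so C = (23, 26)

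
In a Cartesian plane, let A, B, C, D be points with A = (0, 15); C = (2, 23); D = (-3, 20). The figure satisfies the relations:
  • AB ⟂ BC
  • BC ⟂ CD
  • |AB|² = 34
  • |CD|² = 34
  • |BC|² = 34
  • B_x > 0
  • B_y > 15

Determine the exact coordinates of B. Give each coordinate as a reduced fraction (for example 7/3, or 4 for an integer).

B = (5, 18)

1. B_x = 5  [[BC ⟂ CD ⇒ 5x+3y-79=0] ∩ [|B−(0, 15)|²=34]]
2. B_y = 18  [[BC ⟂ CD ⇒ 5x+3y-79=0] ∩ [|B−(0, 15)|²=34]]
   so B = (5, 18)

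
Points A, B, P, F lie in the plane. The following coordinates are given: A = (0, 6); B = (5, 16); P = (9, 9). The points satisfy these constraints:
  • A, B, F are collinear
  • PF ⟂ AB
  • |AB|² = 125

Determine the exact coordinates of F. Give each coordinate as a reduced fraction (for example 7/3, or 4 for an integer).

1. F_x = 3  [[A, B, F are collinear ⇒ -10x+5y-30=0] ∩ [PF ⟂ AB ⇒ 5x+10y-135=0]]
2. F_y = 12  [[A, B, F are collinear ⇒ -10x+5y-30=0] ∩ [PF ⟂ AB ⇒ 5x+10y-135=0]]
   so F = (3, 12)

F = (3, 12)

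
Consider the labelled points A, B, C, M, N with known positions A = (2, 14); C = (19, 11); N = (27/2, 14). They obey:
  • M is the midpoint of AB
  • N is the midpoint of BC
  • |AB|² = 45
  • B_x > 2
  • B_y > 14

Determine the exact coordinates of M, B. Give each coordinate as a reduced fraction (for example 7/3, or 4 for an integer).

M = (5, 31/2)
B = (8, 17)

1. B_x = 8  [B = 2·N−C = 2·(27/2, 14)−(19, 11)]
2. B_y = 17  [B = 2·N−C = 2·(27/2, 14)−(19, 11)]
   so B = (8, 17)
3. M_x = 5  [2·M = A+B = (2, 14)+(8, 17)]
4. M_y = 31/2  [2·M = A+B = (2, 14)+(8, 17)]
   so M = (5, 31/2)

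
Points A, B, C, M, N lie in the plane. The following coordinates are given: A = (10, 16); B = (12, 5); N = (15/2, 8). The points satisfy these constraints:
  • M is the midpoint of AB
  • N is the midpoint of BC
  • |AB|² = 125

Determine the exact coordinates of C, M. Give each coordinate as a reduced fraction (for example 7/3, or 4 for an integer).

1. M_x = 11  [2·M = A+B = (10, 16)+(12, 5)]
2. M_y = 21/2  [2·M = A+B = (10, 16)+(12, 5)]
   so M = (11, 21/2)
3. C_x = 3  [C = 2·N−B = 2·(15/2, 8)−(12, 5)]
4. C_y = 11  [C = 2·N−B = 2·(15/2, 8)−(12, 5)]
   so C = (3, 11)

C = (3, 11)
M = (11, 21/2)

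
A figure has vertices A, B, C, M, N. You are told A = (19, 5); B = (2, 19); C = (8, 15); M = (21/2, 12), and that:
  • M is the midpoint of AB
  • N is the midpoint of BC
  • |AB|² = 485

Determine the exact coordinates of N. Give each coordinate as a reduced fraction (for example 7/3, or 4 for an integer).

N = (5, 17)

1. N_x = 5  [2·N = B+C = (2, 19)+(8, 15)]
2. N_y = 17  [2·N = B+C = (2, 19)+(8, 15)]
   so N = (5, 17)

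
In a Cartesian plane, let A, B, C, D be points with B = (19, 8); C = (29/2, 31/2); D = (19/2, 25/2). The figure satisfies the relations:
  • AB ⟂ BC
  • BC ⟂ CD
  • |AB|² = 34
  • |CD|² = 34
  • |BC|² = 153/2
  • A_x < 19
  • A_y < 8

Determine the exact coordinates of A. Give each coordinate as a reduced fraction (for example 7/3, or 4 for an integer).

A = (14, 5)

1. A_x = 14  [[AB ⟂ BC ⇒ 9/2x-15/2y-51/2=0] ∩ [|A−(19, 8)|²=34]]
2. A_y = 5  [[AB ⟂ BC ⇒ 9/2x-15/2y-51/2=0] ∩ [|A−(19, 8)|²=34]]
   so A = (14, 5)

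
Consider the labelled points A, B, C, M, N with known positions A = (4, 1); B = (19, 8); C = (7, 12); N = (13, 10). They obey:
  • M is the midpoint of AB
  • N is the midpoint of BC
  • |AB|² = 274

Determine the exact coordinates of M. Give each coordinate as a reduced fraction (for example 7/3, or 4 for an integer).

M = (23/2, 9/2)

1. M_x = 23/2  [2·M = A+B = (4, 1)+(19, 8)]
2. M_y = 9/2  [2·M = A+B = (4, 1)+(19, 8)]
   so M = (23/2, 9/2)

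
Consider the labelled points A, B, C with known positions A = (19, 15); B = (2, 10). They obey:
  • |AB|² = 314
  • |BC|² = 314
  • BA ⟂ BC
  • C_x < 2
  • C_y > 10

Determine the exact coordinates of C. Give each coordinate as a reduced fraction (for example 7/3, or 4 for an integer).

1. C_x = -3  [[BA ⟂ BC ⇒ 17x+5y-84=0] ∩ [|C−(2, 10)|²=314]]
2. C_y = 27  [[BA ⟂ BC ⇒ 17x+5y-84=0] ∩ [|C−(2, 10)|²=314]]
   so C = (-3, 27)

C = (-3, 27)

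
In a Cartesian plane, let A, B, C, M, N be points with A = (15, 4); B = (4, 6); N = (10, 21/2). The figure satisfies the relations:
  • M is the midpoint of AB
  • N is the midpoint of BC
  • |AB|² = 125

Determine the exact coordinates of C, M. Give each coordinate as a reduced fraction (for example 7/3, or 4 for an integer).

C = (16, 15)
M = (19/2, 5)

1. M_x = 19/2  [2·M = A+B = (15, 4)+(4, 6)]
2. M_y = 5  [2·M = A+B = (15, 4)+(4, 6)]
   so M = (19/2, 5)
3. C_x = 16  [C = 2·N−B = 2·(10, 21/2)−(4, 6)]
4. C_y = 15  [C = 2·N−B = 2·(10, 21/2)−(4, 6)]
   so C = (16, 15)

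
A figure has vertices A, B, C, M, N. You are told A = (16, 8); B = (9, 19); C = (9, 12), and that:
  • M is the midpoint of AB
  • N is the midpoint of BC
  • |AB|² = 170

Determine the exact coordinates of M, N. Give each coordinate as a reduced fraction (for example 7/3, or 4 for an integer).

M = (25/2, 27/2)
N = (9, 31/2)

1. M_x = 25/2  [2·M = A+B = (16, 8)+(9, 19)]
2. M_y = 27/2  [2·M = A+B = (16, 8)+(9, 19)]
   so M = (25/2, 27/2)
3. N_x = 9  [2·N = B+C = (9, 19)+(9, 12)]
4. N_y = 31/2  [2·N = B+C = (9, 19)+(9, 12)]
   so N = (9, 31/2)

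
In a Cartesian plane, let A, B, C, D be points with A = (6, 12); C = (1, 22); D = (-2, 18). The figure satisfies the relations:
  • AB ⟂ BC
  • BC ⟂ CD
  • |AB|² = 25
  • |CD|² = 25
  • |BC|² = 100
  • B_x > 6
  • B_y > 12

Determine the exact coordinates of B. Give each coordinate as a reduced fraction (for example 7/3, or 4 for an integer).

1. B_x = 9  [[BC ⟂ CD ⇒ 3x+4y-91=0] ∩ [|B−(6, 12)|²=25]]
2. B_y = 16  [[BC ⟂ CD ⇒ 3x+4y-91=0] ∩ [|B−(6, 12)|²=25]]
   so B = (9, 16)

B = (9, 16)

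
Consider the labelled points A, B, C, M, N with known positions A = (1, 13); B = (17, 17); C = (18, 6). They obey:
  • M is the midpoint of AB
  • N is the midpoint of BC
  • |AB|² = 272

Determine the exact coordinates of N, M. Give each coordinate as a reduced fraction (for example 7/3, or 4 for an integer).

N = (35/2, 23/2)
M = (9, 15)

1. M_x = 9  [2·M = A+B = (1, 13)+(17, 17)]
2. M_y = 15  [2·M = A+B = (1, 13)+(17, 17)]
   so M = (9, 15)
3. N_x = 35/2  [2·N = B+C = (17, 17)+(18, 6)]
4. N_y = 23/2  [2·N = B+C = (17, 17)+(18, 6)]
   so N = (35/2, 23/2)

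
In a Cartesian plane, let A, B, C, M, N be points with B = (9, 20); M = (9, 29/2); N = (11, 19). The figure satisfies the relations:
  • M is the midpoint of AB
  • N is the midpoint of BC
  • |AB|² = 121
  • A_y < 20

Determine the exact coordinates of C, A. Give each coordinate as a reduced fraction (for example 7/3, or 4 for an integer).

C = (13, 18)
A = (9, 9)

1. A_x = 9  [A = 2·M−B = 2·(9, 29/2)−(9, 20)]
2. A_y = 9  [A = 2·M−B = 2·(9, 29/2)−(9, 20)]
   so A = (9, 9)
3. C_x = 13  [C = 2·N−B = 2·(11, 19)−(9, 20)]
4. C_y = 18  [C = 2·N−B = 2·(11, 19)−(9, 20)]
   so C = (13, 18)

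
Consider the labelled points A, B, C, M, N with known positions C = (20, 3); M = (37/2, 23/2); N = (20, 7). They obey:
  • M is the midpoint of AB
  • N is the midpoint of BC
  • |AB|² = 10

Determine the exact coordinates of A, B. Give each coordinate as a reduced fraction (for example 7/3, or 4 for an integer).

1. B_x = 20  [B = 2·N−C = 2·(20, 7)−(20, 3)]
2. B_y = 11  [B = 2·N−C = 2·(20, 7)−(20, 3)]
   so B = (20, 11)
3. A_x = 17  [A = 2·M−B = 2·(37/2, 23/2)−(20, 11)]
4. A_y = 12  [A = 2·M−B = 2·(37/2, 23/2)−(20, 11)]
   so A = (17, 12)

A = (17, 12)
B = (20, 11)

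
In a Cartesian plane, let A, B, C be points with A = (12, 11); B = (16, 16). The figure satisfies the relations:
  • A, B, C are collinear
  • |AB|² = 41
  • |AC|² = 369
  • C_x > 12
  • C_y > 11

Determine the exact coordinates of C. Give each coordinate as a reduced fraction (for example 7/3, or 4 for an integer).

1. C_x = 24  [[A, B, C are collinear ⇒ -5x+4y+16=0] ∩ [|C−(12, 11)|²=369]]
2. C_y = 26  [[A, B, C are collinear ⇒ -5x+4y+16=0] ∩ [|C−(12, 11)|²=369]]
   so C = (24, 26)

C = (24, 26)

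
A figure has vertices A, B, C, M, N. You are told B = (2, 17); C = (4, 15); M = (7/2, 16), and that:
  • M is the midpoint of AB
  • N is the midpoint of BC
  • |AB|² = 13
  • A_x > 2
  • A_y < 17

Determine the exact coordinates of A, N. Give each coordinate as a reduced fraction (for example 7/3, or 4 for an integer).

1. A_x = 5  [A = 2·M−B = 2·(7/2, 16)−(2, 17)]
2. A_y = 15  [A = 2·M−B = 2·(7/2, 16)−(2, 17)]
   so A = (5, 15)
3. N_x = 3  [2·N = B+C = (2, 17)+(4, 15)]
4. N_y = 16  [2·N = B+C = (2, 17)+(4, 15)]
   so N = (3, 16)

A = (5, 15)
N = (3, 16)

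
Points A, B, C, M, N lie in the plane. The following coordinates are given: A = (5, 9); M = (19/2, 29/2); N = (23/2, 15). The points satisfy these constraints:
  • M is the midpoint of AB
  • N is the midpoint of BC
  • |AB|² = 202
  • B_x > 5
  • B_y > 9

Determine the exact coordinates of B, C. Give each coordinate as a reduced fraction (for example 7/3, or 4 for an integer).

1. B_x = 14  [B = 2·M−A = 2·(19/2, 29/2)−(5, 9)]
2. B_y = 20  [B = 2·M−A = 2·(19/2, 29/2)−(5, 9)]
   so B = (14, 20)
3. C_x = 9  [C = 2·N−B = 2·(23/2, 15)−(14, 20)]
4. C_y = 10  [C = 2·N−B = 2·(23/2, 15)−(14, 20)]
   so C = (9, 10)

B = (14, 20)
C = (9, 10)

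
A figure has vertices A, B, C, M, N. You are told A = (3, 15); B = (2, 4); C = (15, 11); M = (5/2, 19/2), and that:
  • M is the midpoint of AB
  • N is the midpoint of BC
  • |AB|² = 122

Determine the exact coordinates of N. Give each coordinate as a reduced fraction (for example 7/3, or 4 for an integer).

1. N_x = 17/2  [2·N = B+C = (2, 4)+(15, 11)]
2. N_y = 15/2  [2·N = B+C = (2, 4)+(15, 11)]
   so N = (17/2, 15/2)

N = (17/2, 15/2)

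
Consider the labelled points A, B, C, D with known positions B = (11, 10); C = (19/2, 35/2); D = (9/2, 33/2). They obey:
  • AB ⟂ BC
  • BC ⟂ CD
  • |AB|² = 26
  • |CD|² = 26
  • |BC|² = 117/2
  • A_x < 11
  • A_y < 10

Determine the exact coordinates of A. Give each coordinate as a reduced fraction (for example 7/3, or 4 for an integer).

A = (6, 9)

1. A_x = 6  [[AB ⟂ BC ⇒ 3/2x-15/2y+117/2=0] ∩ [|A−(11, 10)|²=26]]
2. A_y = 9  [[AB ⟂ BC ⇒ 3/2x-15/2y+117/2=0] ∩ [|A−(11, 10)|²=26]]
   so A = (6, 9)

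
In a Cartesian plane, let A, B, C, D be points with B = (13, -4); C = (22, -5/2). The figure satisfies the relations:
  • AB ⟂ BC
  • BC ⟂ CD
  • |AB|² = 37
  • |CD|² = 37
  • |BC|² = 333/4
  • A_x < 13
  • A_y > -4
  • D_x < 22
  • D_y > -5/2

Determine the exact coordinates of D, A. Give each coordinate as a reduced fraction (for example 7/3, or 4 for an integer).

1. D_x = 21  [[BC ⟂ CD ⇒ 9x+3/2y-777/4=0] ∩ [|D−(22, -5/2)|²=37]]
2. D_y = 7/2  [[BC ⟂ CD ⇒ 9x+3/2y-777/4=0] ∩ [|D−(22, -5/2)|²=37]]
   so D = (21, 7/2)
3. A_x = 12  [[AB ⟂ BC ⇒ -9x-3/2y+111=0] ∩ [|A−(13, -4)|²=37]]
4. A_y = 2  [[AB ⟂ BC ⇒ -9x-3/2y+111=0] ∩ [|A−(13, -4)|²=37]]
   so A = (12, 2)

D = (21, 7/2)
A = (12, 2)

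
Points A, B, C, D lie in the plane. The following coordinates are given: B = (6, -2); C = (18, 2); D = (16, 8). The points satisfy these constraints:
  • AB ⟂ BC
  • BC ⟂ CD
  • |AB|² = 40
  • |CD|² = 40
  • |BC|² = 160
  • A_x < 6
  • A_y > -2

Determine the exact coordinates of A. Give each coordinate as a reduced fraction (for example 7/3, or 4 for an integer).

1. A_x = 4  [[AB ⟂ BC ⇒ -12x-4y+64=0] ∩ [|A−(6, -2)|²=40]]
2. A_y = 4  [[AB ⟂ BC ⇒ -12x-4y+64=0] ∩ [|A−(6, -2)|²=40]]
   so A = (4, 4)

A = (4, 4)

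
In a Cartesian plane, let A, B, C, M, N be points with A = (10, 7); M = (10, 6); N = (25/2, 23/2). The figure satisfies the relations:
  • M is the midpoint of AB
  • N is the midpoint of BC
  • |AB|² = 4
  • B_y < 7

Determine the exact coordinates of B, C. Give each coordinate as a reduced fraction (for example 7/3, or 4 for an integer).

B = (10, 5)
C = (15, 18)

1. B_x = 10  [B = 2·M−A = 2·(10, 6)−(10, 7)]
2. B_y = 5  [B = 2·M−A = 2·(10, 6)−(10, 7)]
   so B = (10, 5)
3. C_x = 15  [C = 2·N−B = 2·(25/2, 23/2)−(10, 5)]
4. C_y = 18  [C = 2·N−B = 2·(25/2, 23/2)−(10, 5)]
   so C = (15, 18)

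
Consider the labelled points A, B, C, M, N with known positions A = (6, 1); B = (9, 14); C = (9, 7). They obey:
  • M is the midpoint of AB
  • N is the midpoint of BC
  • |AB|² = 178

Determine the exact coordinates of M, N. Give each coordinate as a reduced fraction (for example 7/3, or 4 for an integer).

1. M_x = 15/2  [2·M = A+B = (6, 1)+(9, 14)]
2. M_y = 15/2  [2·M = A+B = (6, 1)+(9, 14)]
   so M = (15/2, 15/2)
3. N_x = 9  [2·N = B+C = (9, 14)+(9, 7)]
4. N_y = 21/2  [2·N = B+C = (9, 14)+(9, 7)]
   so N = (9, 21/2)

M = (15/2, 15/2)
N = (9, 21/2)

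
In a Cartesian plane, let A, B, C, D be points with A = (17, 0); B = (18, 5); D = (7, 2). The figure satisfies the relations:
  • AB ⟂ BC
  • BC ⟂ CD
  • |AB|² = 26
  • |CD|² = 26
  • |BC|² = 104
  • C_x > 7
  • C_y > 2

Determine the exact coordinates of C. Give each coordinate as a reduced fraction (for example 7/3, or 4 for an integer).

C = (8, 7)

1. C_x = 8  [[AB ⟂ BC ⇒ 1x+5y-43=0] ∩ [|C−(7, 2)|²=26]]
2. C_y = 7  [[AB ⟂ BC ⇒ 1x+5y-43=0] ∩ [|C−(7, 2)|²=26]]
   so C = (8, 7)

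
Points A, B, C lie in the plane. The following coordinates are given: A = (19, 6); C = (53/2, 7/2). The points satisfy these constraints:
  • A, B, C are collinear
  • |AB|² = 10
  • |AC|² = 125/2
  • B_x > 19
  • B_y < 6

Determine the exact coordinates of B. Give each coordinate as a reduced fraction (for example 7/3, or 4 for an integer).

B = (22, 5)

1. B_x = 22  [[A, B, C are collinear ⇒ -5/2x-15/2y+185/2=0] ∩ [|B−(19, 6)|²=10]]
2. B_y = 5  [[A, B, C are collinear ⇒ -5/2x-15/2y+185/2=0] ∩ [|B−(19, 6)|²=10]]
   so B = (22, 5)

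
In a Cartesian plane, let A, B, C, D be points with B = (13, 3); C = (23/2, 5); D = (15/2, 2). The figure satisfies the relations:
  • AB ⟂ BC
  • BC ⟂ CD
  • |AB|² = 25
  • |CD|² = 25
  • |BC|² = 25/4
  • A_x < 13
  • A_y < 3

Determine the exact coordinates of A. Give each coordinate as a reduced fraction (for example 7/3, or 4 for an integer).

1. A_x = 9  [[AB ⟂ BC ⇒ 3/2x-2y-27/2=0] ∩ [|A−(13, 3)|²=25]]
2. A_y = 0  [[AB ⟂ BC ⇒ 3/2x-2y-27/2=0] ∩ [|A−(13, 3)|²=25]]
   so A = (9, 0)

A = (9, 0)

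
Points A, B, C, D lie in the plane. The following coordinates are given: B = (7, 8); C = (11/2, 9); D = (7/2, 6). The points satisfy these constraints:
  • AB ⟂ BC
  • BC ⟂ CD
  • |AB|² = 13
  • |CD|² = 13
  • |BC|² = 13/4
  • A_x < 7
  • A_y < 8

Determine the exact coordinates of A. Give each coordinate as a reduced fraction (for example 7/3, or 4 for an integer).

A = (5, 5)

1. A_x = 5  [[AB ⟂ BC ⇒ 3/2x-1y-5/2=0] ∩ [|A−(7, 8)|²=13]]
2. A_y = 5  [[AB ⟂ BC ⇒ 3/2x-1y-5/2=0] ∩ [|A−(7, 8)|²=13]]
   so A = (5, 5)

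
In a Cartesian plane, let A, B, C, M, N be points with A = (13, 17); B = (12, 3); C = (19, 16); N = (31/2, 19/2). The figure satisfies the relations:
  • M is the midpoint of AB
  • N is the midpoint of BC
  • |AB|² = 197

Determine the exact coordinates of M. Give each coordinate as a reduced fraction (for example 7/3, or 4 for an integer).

M = (25/2, 10)

1. M_x = 25/2  [2·M = A+B = (13, 17)+(12, 3)]
2. M_y = 10  [2·M = A+B = (13, 17)+(12, 3)]
   so M = (25/2, 10)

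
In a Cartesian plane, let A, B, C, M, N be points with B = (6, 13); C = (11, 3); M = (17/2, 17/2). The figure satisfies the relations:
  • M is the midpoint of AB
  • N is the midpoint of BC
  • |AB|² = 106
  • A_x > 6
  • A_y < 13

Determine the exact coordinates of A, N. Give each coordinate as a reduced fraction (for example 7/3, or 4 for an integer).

1. A_x = 11  [A = 2·M−B = 2·(17/2, 17/2)−(6, 13)]
2. A_y = 4  [A = 2·M−B = 2·(17/2, 17/2)−(6, 13)]
   so A = (11, 4)
3. N_x = 17/2  [2·N = B+C = (6, 13)+(11, 3)]
4. N_y = 8  [2·N = B+C = (6, 13)+(11, 3)]
   so N = (17/2, 8)

A = (11, 4)
N = (17/2, 8)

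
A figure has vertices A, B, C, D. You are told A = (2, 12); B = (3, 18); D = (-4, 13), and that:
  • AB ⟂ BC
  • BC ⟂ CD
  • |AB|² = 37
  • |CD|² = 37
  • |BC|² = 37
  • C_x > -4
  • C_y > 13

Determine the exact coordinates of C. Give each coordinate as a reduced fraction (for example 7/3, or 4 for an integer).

1. C_x = -3  [[AB ⟂ BC ⇒ 1x+6y-111=0] ∩ [|C−(-4, 13)|²=37]]
2. C_y = 19  [[AB ⟂ BC ⇒ 1x+6y-111=0] ∩ [|C−(-4, 13)|²=37]]
   so C = (-3, 19)

C = (-3, 19)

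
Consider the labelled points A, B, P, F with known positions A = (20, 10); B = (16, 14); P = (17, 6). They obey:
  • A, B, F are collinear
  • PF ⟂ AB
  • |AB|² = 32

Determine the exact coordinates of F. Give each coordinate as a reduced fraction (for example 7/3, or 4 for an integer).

1. F_x = 41/2  [[A, B, F are collinear ⇒ -4x-4y+120=0] ∩ [PF ⟂ AB ⇒ -4x+4y+44=0]]
2. F_y = 19/2  [[A, B, F are collinear ⇒ -4x-4y+120=0] ∩ [PF ⟂ AB ⇒ -4x+4y+44=0]]
   so F = (41/2, 19/2)

F = (41/2, 19/2)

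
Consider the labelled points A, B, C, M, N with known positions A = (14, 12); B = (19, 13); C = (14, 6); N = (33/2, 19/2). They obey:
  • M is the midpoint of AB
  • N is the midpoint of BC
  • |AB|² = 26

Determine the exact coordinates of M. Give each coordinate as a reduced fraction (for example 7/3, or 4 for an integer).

1. M_x = 33/2  [2·M = A+B = (14, 12)+(19, 13)]
2. M_y = 25/2  [2·M = A+B = (14, 12)+(19, 13)]
   so M = (33/2, 25/2)

M = (33/2, 25/2)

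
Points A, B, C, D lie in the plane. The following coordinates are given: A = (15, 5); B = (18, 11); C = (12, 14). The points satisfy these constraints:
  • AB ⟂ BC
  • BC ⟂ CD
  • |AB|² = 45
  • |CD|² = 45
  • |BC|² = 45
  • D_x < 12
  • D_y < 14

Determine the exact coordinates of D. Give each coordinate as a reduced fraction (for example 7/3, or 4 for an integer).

1. D_x = 9  [[BC ⟂ CD ⇒ -6x+3y+30=0] ∩ [|D−(12, 14)|²=45]]
2. D_y = 8  [[BC ⟂ CD ⇒ -6x+3y+30=0] ∩ [|D−(12, 14)|²=45]]
   so D = (9, 8)

D = (9, 8)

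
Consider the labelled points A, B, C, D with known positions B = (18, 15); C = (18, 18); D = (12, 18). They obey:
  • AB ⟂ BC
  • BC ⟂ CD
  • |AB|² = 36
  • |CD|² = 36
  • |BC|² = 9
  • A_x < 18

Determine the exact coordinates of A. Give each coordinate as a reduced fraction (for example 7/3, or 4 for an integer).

A = (12, 15)

1. A_x = 12  [[AB ⟂ BC ⇒ -3y+45=0] ∩ [|A−(18, 15)|²=36]]
2. A_y = 15  [[AB ⟂ BC ⇒ -3y+45=0] ∩ [|A−(18, 15)|²=36]]
   so A = (12, 15)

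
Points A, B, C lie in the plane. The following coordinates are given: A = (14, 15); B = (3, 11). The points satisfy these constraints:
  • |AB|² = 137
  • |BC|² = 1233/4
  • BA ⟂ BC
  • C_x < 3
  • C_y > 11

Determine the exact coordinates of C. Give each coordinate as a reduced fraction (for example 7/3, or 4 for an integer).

C = (-3, 55/2)

1. C_x = -3  [[BA ⟂ BC ⇒ 11x+4y-77=0] ∩ [|C−(3, 11)|²=1233/4]]
2. C_y = 55/2  [[BA ⟂ BC ⇒ 11x+4y-77=0] ∩ [|C−(3, 11)|²=1233/4]]
   so C = (-3, 55/2)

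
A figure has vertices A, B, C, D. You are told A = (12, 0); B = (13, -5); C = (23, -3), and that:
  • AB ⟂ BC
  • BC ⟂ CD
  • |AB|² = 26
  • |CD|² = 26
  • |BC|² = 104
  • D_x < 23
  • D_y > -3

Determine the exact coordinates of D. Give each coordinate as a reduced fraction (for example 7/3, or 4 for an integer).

1. D_x = 22  [[BC ⟂ CD ⇒ 10x+2y-224=0] ∩ [|D−(23, -3)|²=26]]
2. D_y = 2  [[BC ⟂ CD ⇒ 10x+2y-224=0] ∩ [|D−(23, -3)|²=26]]
   so D = (22, 2)

D = (22, 2)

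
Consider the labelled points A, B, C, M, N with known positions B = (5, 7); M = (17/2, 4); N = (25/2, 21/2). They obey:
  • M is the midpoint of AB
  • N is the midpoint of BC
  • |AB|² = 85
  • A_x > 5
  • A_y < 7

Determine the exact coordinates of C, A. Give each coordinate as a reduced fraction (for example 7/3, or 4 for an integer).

1. A_x = 12  [A = 2·M−B = 2·(17/2, 4)−(5, 7)]
2. A_y = 1  [A = 2·M−B = 2·(17/2, 4)−(5, 7)]
   so A = (12, 1)
3. C_x = 20  [C = 2·N−B = 2·(25/2, 21/2)−(5, 7)]
4. C_y = 14  [C = 2·N−B = 2·(25/2, 21/2)−(5, 7)]
   so C = (20, 14)

C = (20, 14)
A = (12, 1)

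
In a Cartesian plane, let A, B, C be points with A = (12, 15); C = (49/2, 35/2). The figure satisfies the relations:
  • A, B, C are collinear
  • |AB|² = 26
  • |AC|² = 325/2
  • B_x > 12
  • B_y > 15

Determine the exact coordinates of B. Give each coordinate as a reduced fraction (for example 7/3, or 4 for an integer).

1. B_x = 17  [[A, B, C are collinear ⇒ 5/2x-25/2y+315/2=0] ∩ [|B−(12, 15)|²=26]]
2. B_y = 16  [[A, B, C are collinear ⇒ 5/2x-25/2y+315/2=0] ∩ [|B−(12, 15)|²=26]]
   so B = (17, 16)

B = (17, 16)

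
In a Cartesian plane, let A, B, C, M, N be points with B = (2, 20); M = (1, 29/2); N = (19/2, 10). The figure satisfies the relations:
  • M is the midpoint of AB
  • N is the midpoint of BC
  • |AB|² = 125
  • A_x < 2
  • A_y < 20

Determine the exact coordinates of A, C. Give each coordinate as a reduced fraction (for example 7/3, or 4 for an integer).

1. A_x = 0  [A = 2·M−B = 2·(1, 29/2)−(2, 20)]
2. A_y = 9  [A = 2·M−B = 2·(1, 29/2)−(2, 20)]
   so A = (0, 9)
3. C_x = 17  [C = 2·N−B = 2·(19/2, 10)−(2, 20)]
4. C_y = 0  [C = 2·N−B = 2·(19/2, 10)−(2, 20)]
   so C = (17, 0)

A = (0, 9)
C = (17, 0)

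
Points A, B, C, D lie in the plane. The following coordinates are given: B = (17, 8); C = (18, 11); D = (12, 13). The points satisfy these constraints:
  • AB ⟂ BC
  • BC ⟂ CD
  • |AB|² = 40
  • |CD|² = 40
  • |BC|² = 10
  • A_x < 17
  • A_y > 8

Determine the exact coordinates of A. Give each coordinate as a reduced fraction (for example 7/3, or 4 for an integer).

1. A_x = 11  [[AB ⟂ BC ⇒ -1x-3y+41=0] ∩ [|A−(17, 8)|²=40]]
2. A_y = 10  [[AB ⟂ BC ⇒ -1x-3y+41=0] ∩ [|A−(17, 8)|²=40]]
   so A = (11, 10)

A = (11, 10)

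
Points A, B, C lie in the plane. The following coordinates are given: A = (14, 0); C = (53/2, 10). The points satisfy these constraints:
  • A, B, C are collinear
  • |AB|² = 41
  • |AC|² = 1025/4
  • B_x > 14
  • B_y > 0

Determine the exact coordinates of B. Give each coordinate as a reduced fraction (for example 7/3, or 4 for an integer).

B = (19, 4)

1. B_x = 19  [[A, B, C are collinear ⇒ 10x-25/2y-140=0] ∩ [|B−(14, 0)|²=41]]
2. B_y = 4  [[A, B, C are collinear ⇒ 10x-25/2y-140=0] ∩ [|B−(14, 0)|²=41]]
   so B = (19, 4)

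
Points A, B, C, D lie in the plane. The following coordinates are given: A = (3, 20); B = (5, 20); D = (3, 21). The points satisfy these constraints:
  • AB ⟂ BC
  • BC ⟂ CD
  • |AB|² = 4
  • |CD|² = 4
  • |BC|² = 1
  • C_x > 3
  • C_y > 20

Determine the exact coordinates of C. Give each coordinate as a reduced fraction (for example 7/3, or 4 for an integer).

C = (5, 21)

1. C_x = 5  [[AB ⟂ BC ⇒ 2x-10=0] ∩ [|C−(3, 21)|²=4]]
2. C_y = 21  [[AB ⟂ BC ⇒ 2x-10=0] ∩ [|C−(3, 21)|²=4]]
   so C = (5, 21)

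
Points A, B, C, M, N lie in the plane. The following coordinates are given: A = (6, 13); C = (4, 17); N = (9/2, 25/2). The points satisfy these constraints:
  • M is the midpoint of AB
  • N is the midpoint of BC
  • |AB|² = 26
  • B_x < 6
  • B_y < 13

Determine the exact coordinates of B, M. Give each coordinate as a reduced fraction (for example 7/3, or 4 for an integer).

1. B_x = 5  [B = 2·N−C = 2·(9/2, 25/2)−(4, 17)]
2. B_y = 8  [B = 2·N−C = 2·(9/2, 25/2)−(4, 17)]
   so B = (5, 8)
3. M_x = 11/2  [2·M = A+B = (6, 13)+(5, 8)]
4. M_y = 21/2  [2·M = A+B = (6, 13)+(5, 8)]
   so M = (11/2, 21/2)

B = (5, 8)
M = (11/2, 21/2)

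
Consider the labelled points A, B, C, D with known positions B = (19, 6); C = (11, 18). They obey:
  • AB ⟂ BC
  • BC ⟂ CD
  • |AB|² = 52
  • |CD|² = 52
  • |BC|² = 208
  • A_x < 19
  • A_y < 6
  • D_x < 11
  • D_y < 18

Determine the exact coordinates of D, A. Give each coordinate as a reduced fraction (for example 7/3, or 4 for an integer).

1. D_x = 5  [[BC ⟂ CD ⇒ -8x+12y-128=0] ∩ [|D−(11, 18)|²=52]]
2. D_y = 14  [[BC ⟂ CD ⇒ -8x+12y-128=0] ∩ [|D−(11, 18)|²=52]]
   so D = (5, 14)
3. A_x = 13  [[AB ⟂ BC ⇒ 8x-12y-80=0] ∩ [|A−(19, 6)|²=52]]
4. A_y = 2  [[AB ⟂ BC ⇒ 8x-12y-80=0] ∩ [|A−(19, 6)|²=52]]
   so A = (13, 2)

D = (5, 14)
A = (13, 2)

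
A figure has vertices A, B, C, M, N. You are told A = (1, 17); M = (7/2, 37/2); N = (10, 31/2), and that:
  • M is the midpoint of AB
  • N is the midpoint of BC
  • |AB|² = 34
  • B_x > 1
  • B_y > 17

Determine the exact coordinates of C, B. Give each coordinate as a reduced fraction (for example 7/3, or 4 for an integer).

C = (14, 11)
B = (6, 20)

1. B_x = 6  [B = 2·M−A = 2·(7/2, 37/2)−(1, 17)]
2. B_y = 20  [B = 2·M−A = 2·(7/2, 37/2)−(1, 17)]
   so B = (6, 20)
3. C_x = 14  [C = 2·N−B = 2·(10, 31/2)−(6, 20)]
4. C_y = 11  [C = 2·N−B = 2·(10, 31/2)−(6, 20)]
   so C = (14, 11)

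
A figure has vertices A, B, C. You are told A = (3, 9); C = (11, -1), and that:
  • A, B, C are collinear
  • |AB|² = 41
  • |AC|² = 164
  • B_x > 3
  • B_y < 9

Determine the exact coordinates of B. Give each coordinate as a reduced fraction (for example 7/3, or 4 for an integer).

1. B_x = 7  [[A, B, C are collinear ⇒ -10x-8y+102=0] ∩ [|B−(3, 9)|²=41]]
2. B_y = 4  [[A, B, C are collinear ⇒ -10x-8y+102=0] ∩ [|B−(3, 9)|²=41]]
   so B = (7, 4)

B = (7, 4)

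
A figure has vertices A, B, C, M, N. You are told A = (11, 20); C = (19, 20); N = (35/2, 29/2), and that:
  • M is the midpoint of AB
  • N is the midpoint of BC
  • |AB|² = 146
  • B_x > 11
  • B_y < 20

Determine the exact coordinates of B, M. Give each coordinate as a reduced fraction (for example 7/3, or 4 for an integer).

B = (16, 9)
M = (27/2, 29/2)

1. B_x = 16  [B = 2·N−C = 2·(35/2, 29/2)−(19, 20)]
2. B_y = 9  [B = 2·N−C = 2·(35/2, 29/2)−(19, 20)]
   so B = (16, 9)
3. M_x = 27/2  [2·M = A+B = (11, 20)+(16, 9)]
4. M_y = 29/2  [2·M = A+B = (11, 20)+(16, 9)]
   so M = (27/2, 29/2)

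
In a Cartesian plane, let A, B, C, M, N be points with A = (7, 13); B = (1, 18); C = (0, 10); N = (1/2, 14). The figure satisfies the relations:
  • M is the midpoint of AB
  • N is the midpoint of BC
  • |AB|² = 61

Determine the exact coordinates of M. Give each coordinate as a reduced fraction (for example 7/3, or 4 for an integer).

1. M_x = 4  [2·M = A+B = (7, 13)+(1, 18)]
2. M_y = 31/2  [2·M = A+B = (7, 13)+(1, 18)]
   so M = (4, 31/2)

M = (4, 31/2)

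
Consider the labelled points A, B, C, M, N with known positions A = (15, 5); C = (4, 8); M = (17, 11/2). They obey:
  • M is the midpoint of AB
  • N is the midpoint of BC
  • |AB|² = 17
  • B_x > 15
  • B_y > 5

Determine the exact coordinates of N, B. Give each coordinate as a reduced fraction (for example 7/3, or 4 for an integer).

N = (23/2, 7)
B = (19, 6)

1. B_x = 19  [B = 2·M−A = 2·(17, 11/2)−(15, 5)]
2. B_y = 6  [B = 2·M−A = 2·(17, 11/2)−(15, 5)]
   so B = (19, 6)
3. N_x = 23/2  [2·N = B+C = (19, 6)+(4, 8)]
4. N_y = 7  [2·N = B+C = (19, 6)+(4, 8)]
   so N = (23/2, 7)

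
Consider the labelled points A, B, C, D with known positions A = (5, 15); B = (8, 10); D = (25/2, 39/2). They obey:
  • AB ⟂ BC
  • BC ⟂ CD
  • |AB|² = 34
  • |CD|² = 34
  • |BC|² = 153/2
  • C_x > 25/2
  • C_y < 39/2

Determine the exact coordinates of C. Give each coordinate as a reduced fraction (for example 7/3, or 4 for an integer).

1. C_x = 31/2  [[AB ⟂ BC ⇒ 3x-5y+26=0] ∩ [|C−(25/2, 39/2)|²=34]]
2. C_y = 29/2  [[AB ⟂ BC ⇒ 3x-5y+26=0] ∩ [|C−(25/2, 39/2)|²=34]]
   so C = (31/2, 29/2)

C = (31/2, 29/2)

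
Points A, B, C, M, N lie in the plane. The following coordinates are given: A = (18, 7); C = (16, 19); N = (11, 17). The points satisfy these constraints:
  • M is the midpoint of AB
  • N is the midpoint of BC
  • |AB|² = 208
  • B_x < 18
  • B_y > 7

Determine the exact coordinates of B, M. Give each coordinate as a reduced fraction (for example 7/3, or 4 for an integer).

B = (6, 15)
M = (12, 11)

1. B_x = 6  [B = 2·N−C = 2·(11, 17)−(16, 19)]
2. B_y = 15  [B = 2·N−C = 2·(11, 17)−(16, 19)]
   so B = (6, 15)
3. M_x = 12  [2·M = A+B = (18, 7)+(6, 15)]
4. M_y = 11  [2·M = A+B = (18, 7)+(6, 15)]
   so M = (12, 11)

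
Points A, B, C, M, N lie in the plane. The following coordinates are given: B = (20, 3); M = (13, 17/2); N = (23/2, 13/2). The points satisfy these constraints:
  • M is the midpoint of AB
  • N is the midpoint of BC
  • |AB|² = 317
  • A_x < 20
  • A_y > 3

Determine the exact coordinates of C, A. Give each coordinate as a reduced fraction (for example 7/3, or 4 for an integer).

1. A_x = 6  [A = 2·M−B = 2·(13, 17/2)−(20, 3)]
2. A_y = 14  [A = 2·M−B = 2·(13, 17/2)−(20, 3)]
   so A = (6, 14)
3. C_x = 3  [C = 2·N−B = 2·(23/2, 13/2)−(20, 3)]
4. C_y = 10  [C = 2·N−B = 2·(23/2, 13/2)−(20, 3)]
   so C = (3, 10)

C = (3, 10)
A = (6, 14)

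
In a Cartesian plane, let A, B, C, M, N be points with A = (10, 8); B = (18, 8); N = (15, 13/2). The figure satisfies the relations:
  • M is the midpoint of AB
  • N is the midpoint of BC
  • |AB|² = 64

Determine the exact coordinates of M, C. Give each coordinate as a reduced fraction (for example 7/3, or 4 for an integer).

M = (14, 8)
C = (12, 5)

1. M_x = 14  [2·M = A+B = (10, 8)+(18, 8)]
2. M_y = 8  [2·M = A+B = (10, 8)+(18, 8)]
   so M = (14, 8)
3. C_x = 12  [C = 2·N−B = 2·(15, 13/2)−(18, 8)]
4. C_y = 5  [C = 2·N−B = 2·(15, 13/2)−(18, 8)]
   so C = (12, 5)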